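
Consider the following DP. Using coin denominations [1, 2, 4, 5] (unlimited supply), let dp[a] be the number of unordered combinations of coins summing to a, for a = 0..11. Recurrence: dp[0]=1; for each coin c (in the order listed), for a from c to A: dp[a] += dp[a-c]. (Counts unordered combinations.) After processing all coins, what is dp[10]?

after  coin     0     1     2     3     4     5     6     7     8     9    10    11
          1     1     1     1     1     1     1     1     1     1     1     1     1
          2     1     1     2     2     3     3     4     4     5     5     6     6
          4     1     1     2     2     4     4     6     6     9     9    12    12
          5     1     1     2     2     4     5     7     8    11    13    17    19

17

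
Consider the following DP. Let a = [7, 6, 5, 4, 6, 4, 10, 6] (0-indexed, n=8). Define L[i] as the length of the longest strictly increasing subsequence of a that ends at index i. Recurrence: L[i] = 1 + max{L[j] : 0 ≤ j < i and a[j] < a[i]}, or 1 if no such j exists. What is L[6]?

3

   i    0    1    2    3    4    5    6    7
a[i]    7    6    5    4    6    4   10    6
L[i]    1    1    1    1    2    1    3    2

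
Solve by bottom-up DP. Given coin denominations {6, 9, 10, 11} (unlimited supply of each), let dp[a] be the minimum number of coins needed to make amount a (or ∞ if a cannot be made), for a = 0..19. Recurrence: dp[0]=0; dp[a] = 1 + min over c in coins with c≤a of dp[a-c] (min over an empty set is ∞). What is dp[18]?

2

 a  0  1  2  3  4  5  6  7  8  9 10 11 12 13 14 15 16 17 18 19
dp  0  -  -  -  -  -  1  -  -  1  1  1  2  -  -  2  2  2  2  2
(- denotes ∞ / unreachable)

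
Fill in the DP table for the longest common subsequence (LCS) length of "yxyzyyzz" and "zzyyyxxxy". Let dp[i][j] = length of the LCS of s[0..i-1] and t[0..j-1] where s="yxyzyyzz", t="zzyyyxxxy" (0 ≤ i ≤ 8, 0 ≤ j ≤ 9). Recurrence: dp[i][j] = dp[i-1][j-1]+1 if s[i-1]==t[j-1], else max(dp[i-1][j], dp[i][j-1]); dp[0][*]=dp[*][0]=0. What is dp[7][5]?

3

   ''  z  z  y  y  y  x  x  x  y
''  0  0  0  0  0  0  0  0  0  0
 y  0  0  0  1  1  1  1  1  1  1
 x  0  0  0  1  1  1  2  2  2  2
 y  0  0  0  1  2  2  2  2  2  3
 z  0  1  1  1  2  2  2  2  2  3
 y  0  1  1  2  2  3  3  3  3  3
 y  0  1  1  2  3  3  3  3  3  4
 z  0  1  2  2  3  3  3  3  3  4
 z  0  1  2  2  3  3  3  3  3  4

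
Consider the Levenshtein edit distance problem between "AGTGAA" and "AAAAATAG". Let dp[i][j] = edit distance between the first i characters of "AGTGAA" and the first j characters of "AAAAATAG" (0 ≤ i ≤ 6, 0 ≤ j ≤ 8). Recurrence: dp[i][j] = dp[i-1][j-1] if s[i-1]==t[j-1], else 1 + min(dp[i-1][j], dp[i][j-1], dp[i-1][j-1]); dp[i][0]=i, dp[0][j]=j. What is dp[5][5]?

3

   ''  A  A  A  A  A  T  A  G
''  0  1  2  3  4  5  6  7  8
 A  1  0  1  2  3  4  5  6  7
 G  2  1  1  2  3  4  5  6  6
 T  3  2  2  2  3  4  4  5  6
 G  4  3  3  3  3  4  5  5  5
 A  5  4  3  3  3  3  4  5  6
 A  6  5  4  3  3  3  4  4  5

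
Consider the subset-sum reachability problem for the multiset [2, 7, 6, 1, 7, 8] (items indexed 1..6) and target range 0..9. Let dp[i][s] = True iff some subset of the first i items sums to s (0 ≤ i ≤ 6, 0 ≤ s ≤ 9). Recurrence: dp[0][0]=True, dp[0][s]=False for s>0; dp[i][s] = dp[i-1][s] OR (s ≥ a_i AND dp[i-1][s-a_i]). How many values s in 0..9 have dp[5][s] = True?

8

i\s   0   1   2   3   4   5   6   7   8   9
  0   T   F   F   F   F   F   F   F   F   F
  1   T   F   T   F   F   F   F   F   F   F
  2   T   F   T   F   F   F   F   T   F   T
  3   T   F   T   F   F   F   T   T   T   T
  4   T   T   T   T   F   F   T   T   T   T
  5   T   T   T   T   F   F   T   T   T   T
  6   T   T   T   T   F   F   T   T   T   T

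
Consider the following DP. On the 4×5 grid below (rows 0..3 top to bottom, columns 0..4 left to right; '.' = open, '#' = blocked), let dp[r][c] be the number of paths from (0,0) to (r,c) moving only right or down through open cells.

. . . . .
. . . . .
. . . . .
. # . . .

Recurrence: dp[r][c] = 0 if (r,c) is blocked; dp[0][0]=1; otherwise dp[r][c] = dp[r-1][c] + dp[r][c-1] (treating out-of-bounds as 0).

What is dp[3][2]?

r\c   0   1   2   3   4
  0   1   1   1   1   1
  1   1   2   3   4   5
  2   1   3   6  10  15
  3   1   0   6  16  31

6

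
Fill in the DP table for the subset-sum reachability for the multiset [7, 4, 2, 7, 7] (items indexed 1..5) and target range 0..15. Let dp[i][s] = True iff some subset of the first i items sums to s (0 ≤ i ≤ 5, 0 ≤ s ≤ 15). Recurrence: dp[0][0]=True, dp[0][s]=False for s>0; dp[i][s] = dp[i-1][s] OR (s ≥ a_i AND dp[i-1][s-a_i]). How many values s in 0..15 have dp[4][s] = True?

9

i\s   0   1   2   3   4   5   6   7   8   9  10  11  12  13  14  15
  0   T   F   F   F   F   F   F   F   F   F   F   F   F   F   F   F
  1   T   F   F   F   F   F   F   T   F   F   F   F   F   F   F   F
  2   T   F   F   F   T   F   F   T   F   F   F   T   F   F   F   F
  3   T   F   T   F   T   F   T   T   F   T   F   T   F   T   F   F
  4   T   F   T   F   T   F   T   T   F   T   F   T   F   T   T   F
  5   T   F   T   F   T   F   T   T   F   T   F   T   F   T   T   F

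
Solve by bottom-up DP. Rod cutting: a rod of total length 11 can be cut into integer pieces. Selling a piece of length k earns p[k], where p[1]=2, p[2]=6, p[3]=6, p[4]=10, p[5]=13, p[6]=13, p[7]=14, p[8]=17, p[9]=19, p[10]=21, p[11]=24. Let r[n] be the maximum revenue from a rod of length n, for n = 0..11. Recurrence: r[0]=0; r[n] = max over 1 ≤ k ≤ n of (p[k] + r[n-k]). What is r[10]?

   n    0    1    2    3    4    5    6    7    8    9   10   11
r[n]    0    2    6    8   12   14   18   20   24   26   30   32

30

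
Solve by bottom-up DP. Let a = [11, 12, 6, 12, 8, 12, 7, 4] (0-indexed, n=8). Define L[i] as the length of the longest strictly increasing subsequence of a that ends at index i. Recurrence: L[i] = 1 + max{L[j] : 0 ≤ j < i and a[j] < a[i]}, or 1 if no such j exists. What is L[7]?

   i    0    1    2    3    4    5    6    7
a[i]   11   12    6   12    8   12    7    4
L[i]    1    2    1    2    2    3    2    1

1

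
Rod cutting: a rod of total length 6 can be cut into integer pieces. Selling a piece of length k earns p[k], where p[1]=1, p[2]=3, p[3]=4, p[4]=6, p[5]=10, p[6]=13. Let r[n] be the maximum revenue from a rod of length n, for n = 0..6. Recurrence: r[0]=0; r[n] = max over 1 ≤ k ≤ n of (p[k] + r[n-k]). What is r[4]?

6

   n    0    1    2    3    4    5    6
r[n]    0    1    3    4    6   10   13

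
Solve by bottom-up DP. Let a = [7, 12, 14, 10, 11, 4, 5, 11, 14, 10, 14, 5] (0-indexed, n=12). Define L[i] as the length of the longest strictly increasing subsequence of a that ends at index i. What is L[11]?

2

   i    0    1    2    3    4    5    6    7    8    9   10   11
a[i]    7   12   14   10   11    4    5   11   14   10   14    5
L[i]    1    2    3    2    3    1    2    3    4    3    4    2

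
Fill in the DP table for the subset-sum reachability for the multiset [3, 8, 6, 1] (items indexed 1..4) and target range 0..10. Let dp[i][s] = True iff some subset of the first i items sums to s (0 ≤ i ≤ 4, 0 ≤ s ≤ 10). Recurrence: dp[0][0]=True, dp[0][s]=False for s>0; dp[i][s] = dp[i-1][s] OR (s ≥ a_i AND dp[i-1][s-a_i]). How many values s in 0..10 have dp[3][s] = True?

i\s   0   1   2   3   4   5   6   7   8   9  10
  0   T   F   F   F   F   F   F   F   F   F   F
  1   T   F   F   T   F   F   F   F   F   F   F
  2   T   F   F   T   F   F   F   F   T   F   F
  3   T   F   F   T   F   F   T   F   T   T   F
  4   T   T   F   T   T   F   T   T   T   T   T

5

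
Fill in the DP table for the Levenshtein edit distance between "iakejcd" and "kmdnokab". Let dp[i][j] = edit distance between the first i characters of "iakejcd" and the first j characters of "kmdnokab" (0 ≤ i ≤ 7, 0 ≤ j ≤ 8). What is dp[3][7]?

   ''  k  m  d  n  o  k  a  b
''  0  1  2  3  4  5  6  7  8
 i  1  1  2  3  4  5  6  7  8
 a  2  2  2  3  4  5  6  6  7
 k  3  2  3  3  4  5  5  6  7
 e  4  3  3  4  4  5  6  6  7
 j  5  4  4  4  5  5  6  7  7
 c  6  5  5  5  5  6  6  7  8
 d  7  6  6  5  6  6  7  7  8

6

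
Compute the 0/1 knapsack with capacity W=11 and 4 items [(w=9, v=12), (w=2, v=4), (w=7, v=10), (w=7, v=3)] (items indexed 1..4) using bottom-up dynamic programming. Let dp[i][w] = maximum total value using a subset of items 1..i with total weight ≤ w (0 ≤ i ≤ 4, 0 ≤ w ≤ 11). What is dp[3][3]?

i\w   0   1   2   3   4   5   6   7   8   9  10  11
  0   0   0   0   0   0   0   0   0   0   0   0   0
  1   0   0   0   0   0   0   0   0   0  12  12  12
  2   0   0   4   4   4   4   4   4   4  12  12  16
  3   0   0   4   4   4   4   4  10  10  14  14  16
  4   0   0   4   4   4   4   4  10  10  14  14  16

4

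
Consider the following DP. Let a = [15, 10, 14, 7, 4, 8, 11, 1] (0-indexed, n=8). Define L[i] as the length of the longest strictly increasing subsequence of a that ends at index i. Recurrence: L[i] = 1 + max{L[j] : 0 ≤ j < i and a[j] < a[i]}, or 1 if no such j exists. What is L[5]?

2

   i    0    1    2    3    4    5    6    7
a[i]   15   10   14    7    4    8   11    1
L[i]    1    1    2    1    1    2    3    1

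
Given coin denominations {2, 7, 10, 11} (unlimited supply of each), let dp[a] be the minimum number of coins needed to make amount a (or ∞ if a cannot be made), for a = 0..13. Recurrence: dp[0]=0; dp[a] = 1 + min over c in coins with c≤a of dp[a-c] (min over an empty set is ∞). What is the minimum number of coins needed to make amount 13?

 a  0  1  2  3  4  5  6  7  8  9 10 11 12 13
dp  0  -  1  -  2  -  3  1  4  2  1  1  2  2
(- denotes ∞ / unreachable)

2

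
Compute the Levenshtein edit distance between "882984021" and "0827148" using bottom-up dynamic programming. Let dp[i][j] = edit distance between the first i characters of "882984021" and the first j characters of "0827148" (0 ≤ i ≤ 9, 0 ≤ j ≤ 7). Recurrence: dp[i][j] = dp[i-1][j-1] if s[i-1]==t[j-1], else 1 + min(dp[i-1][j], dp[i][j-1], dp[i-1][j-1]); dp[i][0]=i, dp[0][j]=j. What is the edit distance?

   ''  0  8  2  7  1  4  8
''  0  1  2  3  4  5  6  7
 8  1  1  1  2  3  4  5  6
 8  2  2  1  2  3  4  5  5
 2  3  3  2  1  2  3  4  5
 9  4  4  3  2  2  3  4  5
 8  5  5  4  3  3  3  4  4
 4  6  6  5  4  4  4  3  4
 0  7  6  6  5  5  5  4  4
 2  8  7  7  6  6  6  5  5
 1  9  8  8  7  7  6  6  6

6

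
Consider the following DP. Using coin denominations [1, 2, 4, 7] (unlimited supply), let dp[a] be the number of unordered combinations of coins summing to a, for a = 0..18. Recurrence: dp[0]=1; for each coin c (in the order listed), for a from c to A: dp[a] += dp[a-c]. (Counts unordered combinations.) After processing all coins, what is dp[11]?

16

after  coin     0     1     2     3     4     5     6     7     8     9    10    11    12    13    14    15    16    17    18
          1     1     1     1     1     1     1     1     1     1     1     1     1     1     1     1     1     1     1     1
          2     1     1     2     2     3     3     4     4     5     5     6     6     7     7     8     8     9     9    10
          4     1     1     2     2     4     4     6     6     9     9    12    12    16    16    20    20    25    25    30
          7     1     1     2     2     4     4     6     7    10    11    14    16    20    22    27    30    36    39    46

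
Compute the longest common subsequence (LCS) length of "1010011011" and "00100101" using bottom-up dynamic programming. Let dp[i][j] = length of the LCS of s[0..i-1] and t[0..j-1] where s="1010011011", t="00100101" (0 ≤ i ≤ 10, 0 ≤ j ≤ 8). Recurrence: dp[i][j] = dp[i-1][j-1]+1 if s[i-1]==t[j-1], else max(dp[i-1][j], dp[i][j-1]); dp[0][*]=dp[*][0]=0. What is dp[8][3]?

3

   ''  0  0  1  0  0  1  0  1
''  0  0  0  0  0  0  0  0  0
 1  0  0  0  1  1  1  1  1  1
 0  0  1  1  1  2  2  2  2  2
 1  0  1  1  2  2  2  3  3  3
 0  0  1  2  2  3  3  3  4  4
 0  0  1  2  2  3  4  4  4  4
 1  0  1  2  3  3  4  5  5  5
 1  0  1  2  3  3  4  5  5  6
 0  0  1  2  3  4  4  5  6  6
 1  0  1  2  3  4  4  5  6  7
 1  0  1  2  3  4  4  5  6  7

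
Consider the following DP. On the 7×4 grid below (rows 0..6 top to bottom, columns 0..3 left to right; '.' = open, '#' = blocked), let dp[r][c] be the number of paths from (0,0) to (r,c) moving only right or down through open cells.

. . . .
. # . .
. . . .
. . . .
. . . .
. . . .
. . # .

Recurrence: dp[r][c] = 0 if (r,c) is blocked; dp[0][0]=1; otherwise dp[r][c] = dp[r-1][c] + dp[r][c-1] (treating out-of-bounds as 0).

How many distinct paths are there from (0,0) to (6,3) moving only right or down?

r\c   0   1   2   3
  0   1   1   1   1
  1   1   0   1   2
  2   1   1   2   4
  3   1   2   4   8
  4   1   3   7  15
  5   1   4  11  26
  6   1   5   0  26

26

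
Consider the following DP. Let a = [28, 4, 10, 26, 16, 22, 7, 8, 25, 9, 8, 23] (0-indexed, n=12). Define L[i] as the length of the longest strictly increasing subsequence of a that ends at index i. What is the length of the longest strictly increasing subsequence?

   i    0    1    2    3    4    5    6    7    8    9   10   11
a[i]   28    4   10   26   16   22    7    8   25    9    8   23
L[i]    1    1    2    3    3    4    2    3    5    4    3    5

5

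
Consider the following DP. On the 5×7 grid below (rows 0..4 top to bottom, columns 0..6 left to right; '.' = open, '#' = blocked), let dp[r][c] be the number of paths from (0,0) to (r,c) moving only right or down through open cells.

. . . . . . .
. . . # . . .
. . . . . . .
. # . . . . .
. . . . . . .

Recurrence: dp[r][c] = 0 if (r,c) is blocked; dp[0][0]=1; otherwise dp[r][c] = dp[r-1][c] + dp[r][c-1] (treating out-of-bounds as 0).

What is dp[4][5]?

66

r\c   0   1   2   3   4   5   6
  0   1   1   1   1   1   1   1
  1   1   2   3   0   1   2   3
  2   1   3   6   6   7   9  12
  3   1   0   6  12  19  28  40
  4   1   1   7  19  38  66 106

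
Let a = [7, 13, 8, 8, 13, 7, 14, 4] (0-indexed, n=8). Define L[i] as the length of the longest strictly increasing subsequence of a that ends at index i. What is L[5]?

1

   i    0    1    2    3    4    5    6    7
a[i]    7   13    8    8   13    7   14    4
L[i]    1    2    2    2    3    1    4    1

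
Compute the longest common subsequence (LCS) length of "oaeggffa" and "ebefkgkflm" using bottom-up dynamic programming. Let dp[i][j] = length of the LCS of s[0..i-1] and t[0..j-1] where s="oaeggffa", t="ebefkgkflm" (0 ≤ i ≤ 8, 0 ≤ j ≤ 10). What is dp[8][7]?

2

   ''  e  b  e  f  k  g  k  f  l  m
''  0  0  0  0  0  0  0  0  0  0  0
 o  0  0  0  0  0  0  0  0  0  0  0
 a  0  0  0  0  0  0  0  0  0  0  0
 e  0  1  1  1  1  1  1  1  1  1  1
 g  0  1  1  1  1  1  2  2  2  2  2
 g  0  1  1  1  1  1  2  2  2  2  2
 f  0  1  1  1  2  2  2  2  3  3  3
 f  0  1  1  1  2  2  2  2  3  3  3
 a  0  1  1  1  2  2  2  2  3  3  3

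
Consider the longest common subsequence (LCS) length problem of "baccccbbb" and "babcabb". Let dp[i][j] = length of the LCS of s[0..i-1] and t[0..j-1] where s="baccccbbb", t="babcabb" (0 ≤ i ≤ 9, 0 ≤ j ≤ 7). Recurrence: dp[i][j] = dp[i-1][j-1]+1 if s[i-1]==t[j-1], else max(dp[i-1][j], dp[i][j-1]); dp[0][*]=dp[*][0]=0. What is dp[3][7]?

3

   ''  b  a  b  c  a  b  b
''  0  0  0  0  0  0  0  0
 b  0  1  1  1  1  1  1  1
 a  0  1  2  2  2  2  2  2
 c  0  1  2  2  3  3  3  3
 c  0  1  2  2  3  3  3  3
 c  0  1  2  2  3  3  3  3
 c  0  1  2  2  3  3  3  3
 b  0  1  2  3  3  3  4  4
 b  0  1  2  3  3  3  4  5
 b  0  1  2  3  3  3  4  5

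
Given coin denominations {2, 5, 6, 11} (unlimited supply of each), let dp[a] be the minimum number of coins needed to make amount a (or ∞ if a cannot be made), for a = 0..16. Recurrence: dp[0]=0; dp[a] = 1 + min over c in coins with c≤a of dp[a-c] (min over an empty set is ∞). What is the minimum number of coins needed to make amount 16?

 a  0  1  2  3  4  5  6  7  8  9 10 11 12 13 14 15 16
dp  0  -  1  -  2  1  1  2  2  3  2  1  2  2  3  3  2
(- denotes ∞ / unreachable)

2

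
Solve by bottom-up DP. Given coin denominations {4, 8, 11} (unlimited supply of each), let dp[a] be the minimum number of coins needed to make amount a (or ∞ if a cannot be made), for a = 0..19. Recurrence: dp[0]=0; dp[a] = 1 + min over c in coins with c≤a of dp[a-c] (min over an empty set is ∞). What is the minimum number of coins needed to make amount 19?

 a  0  1  2  3  4  5  6  7  8  9 10 11 12 13 14 15 16 17 18 19
dp  0  -  -  -  1  -  -  -  1  -  -  1  2  -  -  2  2  -  -  2
(- denotes ∞ / unreachable)

2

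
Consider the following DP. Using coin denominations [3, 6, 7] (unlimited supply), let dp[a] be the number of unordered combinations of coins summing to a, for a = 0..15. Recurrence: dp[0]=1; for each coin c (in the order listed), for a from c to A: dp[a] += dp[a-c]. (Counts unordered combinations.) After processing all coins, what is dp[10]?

after  coin     0     1     2     3     4     5     6     7     8     9    10    11    12    13    14    15
          3     1     0     0     1     0     0     1     0     0     1     0     0     1     0     0     1
          6     1     0     0     1     0     0     2     0     0     2     0     0     3     0     0     3
          7     1     0     0     1     0     0     2     1     0     2     1     0     3     2     1     3

1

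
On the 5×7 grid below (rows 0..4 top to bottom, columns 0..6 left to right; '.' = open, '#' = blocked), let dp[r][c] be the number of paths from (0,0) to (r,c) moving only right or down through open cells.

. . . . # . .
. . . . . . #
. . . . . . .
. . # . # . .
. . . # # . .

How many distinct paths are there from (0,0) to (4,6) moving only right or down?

r\c   0   1   2   3   4   5   6
  0   1   1   1   1   0   0   0
  1   1   2   3   4   4   4   0
  2   1   3   6  10  14  18  18
  3   1   4   0  10   0  18  36
  4   1   5   5   0   0  18  54

54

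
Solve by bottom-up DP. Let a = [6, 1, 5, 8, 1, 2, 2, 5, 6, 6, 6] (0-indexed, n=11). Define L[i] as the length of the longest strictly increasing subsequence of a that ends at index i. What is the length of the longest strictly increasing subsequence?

   i    0    1    2    3    4    5    6    7    8    9   10
a[i]    6    1    5    8    1    2    2    5    6    6    6
L[i]    1    1    2    3    1    2    2    3    4    4    4

4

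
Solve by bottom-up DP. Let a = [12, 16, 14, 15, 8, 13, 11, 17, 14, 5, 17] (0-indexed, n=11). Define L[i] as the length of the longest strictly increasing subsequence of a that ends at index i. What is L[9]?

1

   i    0    1    2    3    4    5    6    7    8    9   10
a[i]   12   16   14   15    8   13   11   17   14    5   17
L[i]    1    2    2    3    1    2    2    4    3    1    4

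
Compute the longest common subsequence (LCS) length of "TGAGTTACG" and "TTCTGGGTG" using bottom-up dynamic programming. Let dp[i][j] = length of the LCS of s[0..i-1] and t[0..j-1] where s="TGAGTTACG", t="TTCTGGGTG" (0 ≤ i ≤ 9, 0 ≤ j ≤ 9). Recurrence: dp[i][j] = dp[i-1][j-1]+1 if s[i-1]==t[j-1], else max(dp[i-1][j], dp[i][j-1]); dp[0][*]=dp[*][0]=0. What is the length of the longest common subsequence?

   ''  T  T  C  T  G  G  G  T  G
''  0  0  0  0  0  0  0  0  0  0
 T  0  1  1  1  1  1  1  1  1  1
 G  0  1  1  1  1  2  2  2  2  2
 A  0  1  1  1  1  2  2  2  2  2
 G  0  1  1  1  1  2  3  3  3  3
 T  0  1  2  2  2  2  3  3  4  4
 T  0  1  2  2  3  3  3  3  4  4
 A  0  1  2  2  3  3  3  3  4  4
 C  0  1  2  3  3  3  3  3  4  4
 G  0  1  2  3  3  4  4  4  4  5

5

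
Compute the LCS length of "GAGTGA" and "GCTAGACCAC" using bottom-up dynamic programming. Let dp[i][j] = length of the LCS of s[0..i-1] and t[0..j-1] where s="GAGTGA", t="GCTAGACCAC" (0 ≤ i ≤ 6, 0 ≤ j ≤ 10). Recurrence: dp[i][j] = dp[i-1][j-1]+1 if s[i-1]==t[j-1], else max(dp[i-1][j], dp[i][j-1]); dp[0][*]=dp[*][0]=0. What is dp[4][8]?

3

   ''  G  C  T  A  G  A  C  C  A  C
''  0  0  0  0  0  0  0  0  0  0  0
 G  0  1  1  1  1  1  1  1  1  1  1
 A  0  1  1  1  2  2  2  2  2  2  2
 G  0  1  1  1  2  3  3  3  3  3  3
 T  0  1  1  2  2  3  3  3  3  3  3
 G  0  1  1  2  2  3  3  3  3  3  3
 A  0  1  1  2  3  3  4  4  4  4  4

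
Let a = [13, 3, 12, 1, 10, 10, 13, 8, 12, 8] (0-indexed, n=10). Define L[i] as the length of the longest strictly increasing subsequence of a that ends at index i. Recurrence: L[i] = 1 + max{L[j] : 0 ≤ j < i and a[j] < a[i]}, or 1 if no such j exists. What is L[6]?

   i    0    1    2    3    4    5    6    7    8    9
a[i]   13    3   12    1   10   10   13    8   12    8
L[i]    1    1    2    1    2    2    3    2    3    2

3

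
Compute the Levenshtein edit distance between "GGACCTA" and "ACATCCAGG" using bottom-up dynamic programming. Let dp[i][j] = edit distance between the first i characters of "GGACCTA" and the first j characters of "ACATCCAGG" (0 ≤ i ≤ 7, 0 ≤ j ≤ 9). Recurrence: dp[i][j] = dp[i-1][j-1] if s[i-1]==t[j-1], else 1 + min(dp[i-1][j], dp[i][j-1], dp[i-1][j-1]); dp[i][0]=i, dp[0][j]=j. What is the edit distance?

   ''  A  C  A  T  C  C  A  G  G
''  0  1  2  3  4  5  6  7  8  9
 G  1  1  2  3  4  5  6  7  7  8
 G  2  2  2  3  4  5  6  7  7  7
 A  3  2  3  2  3  4  5  6  7  8
 C  4  3  2  3  3  3  4  5  6  7
 C  5  4  3  3  4  3  3  4  5  6
 T  6  5  4  4  3  4  4  4  5  6
 A  7  6  5  4  4  4  5  4  5  6

6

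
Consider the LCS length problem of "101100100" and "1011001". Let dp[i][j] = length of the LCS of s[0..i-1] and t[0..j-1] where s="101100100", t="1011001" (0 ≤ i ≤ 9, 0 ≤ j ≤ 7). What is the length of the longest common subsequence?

7

   ''  1  0  1  1  0  0  1
''  0  0  0  0  0  0  0  0
 1  0  1  1  1  1  1  1  1
 0  0  1  2  2  2  2  2  2
 1  0  1  2  3  3  3  3  3
 1  0  1  2  3  4  4  4  4
 0  0  1  2  3  4  5  5  5
 0  0  1  2  3  4  5  6  6
 1  0  1  2  3  4  5  6  7
 0  0  1  2  3  4  5  6  7
 0  0  1  2  3  4  5  6  7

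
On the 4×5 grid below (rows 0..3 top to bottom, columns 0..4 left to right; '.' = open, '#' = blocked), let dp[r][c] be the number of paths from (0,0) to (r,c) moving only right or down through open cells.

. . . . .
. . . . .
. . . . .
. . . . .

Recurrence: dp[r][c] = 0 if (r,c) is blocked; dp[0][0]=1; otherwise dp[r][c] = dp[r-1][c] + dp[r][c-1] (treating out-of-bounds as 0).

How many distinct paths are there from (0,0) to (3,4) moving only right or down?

r\c   0   1   2   3   4
  0   1   1   1   1   1
  1   1   2   3   4   5
  2   1   3   6  10  15
  3   1   4  10  20  35

35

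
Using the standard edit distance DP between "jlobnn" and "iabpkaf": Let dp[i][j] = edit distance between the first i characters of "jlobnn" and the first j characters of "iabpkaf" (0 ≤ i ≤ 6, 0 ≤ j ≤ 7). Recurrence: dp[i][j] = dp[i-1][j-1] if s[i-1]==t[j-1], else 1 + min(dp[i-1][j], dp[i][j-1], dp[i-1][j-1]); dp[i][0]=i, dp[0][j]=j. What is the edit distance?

   ''  i  a  b  p  k  a  f
''  0  1  2  3  4  5  6  7
 j  1  1  2  3  4  5  6  7
 l  2  2  2  3  4  5  6  7
 o  3  3  3  3  4  5  6  7
 b  4  4  4  3  4  5  6  7
 n  5  5  5  4  4  5  6  7
 n  6  6  6  5  5  5  6  7

7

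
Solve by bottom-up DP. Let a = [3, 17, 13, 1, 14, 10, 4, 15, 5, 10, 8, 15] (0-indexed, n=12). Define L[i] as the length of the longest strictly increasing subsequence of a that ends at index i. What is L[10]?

   i    0    1    2    3    4    5    6    7    8    9   10   11
a[i]    3   17   13    1   14   10    4   15    5   10    8   15
L[i]    1    2    2    1    3    2    2    4    3    4    4    5

4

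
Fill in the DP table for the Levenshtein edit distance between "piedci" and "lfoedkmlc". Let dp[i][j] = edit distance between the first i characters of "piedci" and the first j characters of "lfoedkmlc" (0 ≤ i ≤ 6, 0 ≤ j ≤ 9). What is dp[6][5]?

5

   ''  l  f  o  e  d  k  m  l  c
''  0  1  2  3  4  5  6  7  8  9
 p  1  1  2  3  4  5  6  7  8  9
 i  2  2  2  3  4  5  6  7  8  9
 e  3  3  3  3  3  4  5  6  7  8
 d  4  4  4  4  4  3  4  5  6  7
 c  5  5  5  5  5  4  4  5  6  6
 i  6  6  6  6  6  5  5  5  6  7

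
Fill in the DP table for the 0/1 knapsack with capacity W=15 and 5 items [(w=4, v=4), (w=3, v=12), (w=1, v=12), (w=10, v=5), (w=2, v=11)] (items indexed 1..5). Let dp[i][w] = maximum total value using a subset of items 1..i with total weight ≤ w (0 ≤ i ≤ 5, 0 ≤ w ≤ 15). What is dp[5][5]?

24

i\w   0   1   2   3   4   5   6   7   8   9  10  11  12  13  14  15
  0   0   0   0   0   0   0   0   0   0   0   0   0   0   0   0   0
  1   0   0   0   0   4   4   4   4   4   4   4   4   4   4   4   4
  2   0   0   0  12  12  12  12  16  16  16  16  16  16  16  16  16
  3   0  12  12  12  24  24  24  24  28  28  28  28  28  28  28  28
  4   0  12  12  12  24  24  24  24  28  28  28  28  28  28  29  29
  5   0  12  12  23  24  24  35  35  35  35  39  39  39  39  39  39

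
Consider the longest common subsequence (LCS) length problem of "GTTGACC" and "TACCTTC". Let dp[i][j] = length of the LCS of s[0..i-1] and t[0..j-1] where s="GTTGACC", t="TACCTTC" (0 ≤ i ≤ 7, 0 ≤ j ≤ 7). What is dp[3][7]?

2

   ''  T  A  C  C  T  T  C
''  0  0  0  0  0  0  0  0
 G  0  0  0  0  0  0  0  0
 T  0  1  1  1  1  1  1  1
 T  0  1  1  1  1  2  2  2
 G  0  1  1  1  1  2  2  2
 A  0  1  2  2  2  2  2  2
 C  0  1  2  3  3  3  3  3
 C  0  1  2  3  4  4  4  4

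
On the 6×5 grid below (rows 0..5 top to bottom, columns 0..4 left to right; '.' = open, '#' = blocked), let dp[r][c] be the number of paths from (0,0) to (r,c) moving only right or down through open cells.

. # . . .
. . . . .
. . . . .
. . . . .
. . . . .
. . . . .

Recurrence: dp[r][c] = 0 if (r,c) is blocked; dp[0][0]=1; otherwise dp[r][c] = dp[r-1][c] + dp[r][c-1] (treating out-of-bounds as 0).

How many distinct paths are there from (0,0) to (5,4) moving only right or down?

70

r\c   0   1   2   3   4
  0   1   0   0   0   0
  1   1   1   1   1   1
  2   1   2   3   4   5
  3   1   3   6  10  15
  4   1   4  10  20  35
  5   1   5  15  35  70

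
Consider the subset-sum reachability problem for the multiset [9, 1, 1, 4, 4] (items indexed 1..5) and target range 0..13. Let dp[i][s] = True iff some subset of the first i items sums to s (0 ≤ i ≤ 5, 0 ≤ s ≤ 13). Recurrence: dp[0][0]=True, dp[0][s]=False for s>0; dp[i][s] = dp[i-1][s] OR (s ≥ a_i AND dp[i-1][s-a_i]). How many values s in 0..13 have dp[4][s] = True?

i\s   0   1   2   3   4   5   6   7   8   9  10  11  12  13
  0   T   F   F   F   F   F   F   F   F   F   F   F   F   F
  1   T   F   F   F   F   F   F   F   F   T   F   F   F   F
  2   T   T   F   F   F   F   F   F   F   T   T   F   F   F
  3   T   T   T   F   F   F   F   F   F   T   T   T   F   F
  4   T   T   T   F   T   T   T   F   F   T   T   T   F   T
  5   T   T   T   F   T   T   T   F   T   T   T   T   F   T

10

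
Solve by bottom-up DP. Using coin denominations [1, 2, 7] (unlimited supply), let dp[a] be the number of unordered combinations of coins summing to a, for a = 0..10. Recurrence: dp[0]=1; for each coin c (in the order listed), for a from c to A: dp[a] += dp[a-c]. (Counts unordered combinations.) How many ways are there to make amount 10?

8

after  coin     0     1     2     3     4     5     6     7     8     9    10
          1     1     1     1     1     1     1     1     1     1     1     1
          2     1     1     2     2     3     3     4     4     5     5     6
          7     1     1     2     2     3     3     4     5     6     7     8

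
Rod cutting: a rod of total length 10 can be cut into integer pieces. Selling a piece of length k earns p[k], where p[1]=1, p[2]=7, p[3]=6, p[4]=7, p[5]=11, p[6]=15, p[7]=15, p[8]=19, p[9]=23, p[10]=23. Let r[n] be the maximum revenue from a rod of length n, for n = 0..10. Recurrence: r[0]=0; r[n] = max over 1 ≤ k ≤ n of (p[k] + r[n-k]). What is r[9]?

29

   n    0    1    2    3    4    5    6    7    8    9   10
r[n]    0    1    7    8   14   15   21   22   28   29   35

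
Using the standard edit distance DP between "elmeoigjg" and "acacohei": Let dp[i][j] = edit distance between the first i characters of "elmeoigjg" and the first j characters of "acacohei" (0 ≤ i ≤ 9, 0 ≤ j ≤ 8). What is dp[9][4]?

   ''  a  c  a  c  o  h  e  i
''  0  1  2  3  4  5  6  7  8
 e  1  1  2  3  4  5  6  6  7
 l  2  2  2  3  4  5  6  7  7
 m  3  3  3  3  4  5  6  7  8
 e  4  4  4  4  4  5  6  6  7
 o  5  5  5  5  5  4  5  6  7
 i  6  6  6  6  6  5  5  6  6
 g  7  7  7  7  7  6  6  6  7
 j  8  8  8  8  8  7  7  7  7
 g  9  9  9  9  9  8  8  8  8

9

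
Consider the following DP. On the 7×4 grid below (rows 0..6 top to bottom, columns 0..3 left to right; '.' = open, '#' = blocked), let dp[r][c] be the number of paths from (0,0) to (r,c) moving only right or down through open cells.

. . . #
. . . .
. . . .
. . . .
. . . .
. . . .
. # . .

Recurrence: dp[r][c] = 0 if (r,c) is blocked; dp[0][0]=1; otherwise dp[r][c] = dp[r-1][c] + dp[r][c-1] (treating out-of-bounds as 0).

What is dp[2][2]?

6

r\c   0   1   2   3
  0   1   1   1   0
  1   1   2   3   3
  2   1   3   6   9
  3   1   4  10  19
  4   1   5  15  34
  5   1   6  21  55
  6   1   0  21  76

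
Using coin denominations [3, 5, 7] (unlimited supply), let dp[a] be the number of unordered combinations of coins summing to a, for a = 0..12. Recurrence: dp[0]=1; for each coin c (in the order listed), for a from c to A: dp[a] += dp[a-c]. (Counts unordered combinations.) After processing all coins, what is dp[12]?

2

after  coin     0     1     2     3     4     5     6     7     8     9    10    11    12
          3     1     0     0     1     0     0     1     0     0     1     0     0     1
          5     1     0     0     1     0     1     1     0     1     1     1     1     1
          7     1     0     0     1     0     1     1     1     1     1     2     1     2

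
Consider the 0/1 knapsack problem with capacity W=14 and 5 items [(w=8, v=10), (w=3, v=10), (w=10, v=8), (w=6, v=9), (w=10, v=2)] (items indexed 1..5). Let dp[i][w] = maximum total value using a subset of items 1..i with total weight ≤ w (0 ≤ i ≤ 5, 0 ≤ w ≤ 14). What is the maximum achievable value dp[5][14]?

20

i\w   0   1   2   3   4   5   6   7   8   9  10  11  12  13  14
  0   0   0   0   0   0   0   0   0   0   0   0   0   0   0   0
  1   0   0   0   0   0   0   0   0  10  10  10  10  10  10  10
  2   0   0   0  10  10  10  10  10  10  10  10  20  20  20  20
  3   0   0   0  10  10  10  10  10  10  10  10  20  20  20  20
  4   0   0   0  10  10  10  10  10  10  19  19  20  20  20  20
  5   0   0   0  10  10  10  10  10  10  19  19  20  20  20  20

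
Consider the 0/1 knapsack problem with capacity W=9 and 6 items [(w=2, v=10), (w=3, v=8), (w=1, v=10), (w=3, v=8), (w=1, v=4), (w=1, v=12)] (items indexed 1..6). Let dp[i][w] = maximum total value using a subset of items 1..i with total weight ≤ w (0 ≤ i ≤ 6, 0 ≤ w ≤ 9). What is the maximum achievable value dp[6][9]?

44

i\w   0   1   2   3   4   5   6   7   8   9
  0   0   0   0   0   0   0   0   0   0   0
  1   0   0  10  10  10  10  10  10  10  10
  2   0   0  10  10  10  18  18  18  18  18
  3   0  10  10  20  20  20  28  28  28  28
  4   0  10  10  20  20  20  28  28  28  36
  5   0  10  14  20  24  24  28  32  32  36
  6   0  12  22  26  32  36  36  40  44  44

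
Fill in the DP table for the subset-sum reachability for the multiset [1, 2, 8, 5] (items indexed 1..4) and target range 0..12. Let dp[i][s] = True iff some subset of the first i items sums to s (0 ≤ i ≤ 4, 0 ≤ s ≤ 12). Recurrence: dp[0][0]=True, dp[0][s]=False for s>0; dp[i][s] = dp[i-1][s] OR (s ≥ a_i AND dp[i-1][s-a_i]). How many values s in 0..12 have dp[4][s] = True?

i\s   0   1   2   3   4   5   6   7   8   9  10  11  12
  0   T   F   F   F   F   F   F   F   F   F   F   F   F
  1   T   T   F   F   F   F   F   F   F   F   F   F   F
  2   T   T   T   T   F   F   F   F   F   F   F   F   F
  3   T   T   T   T   F   F   F   F   T   T   T   T   F
  4   T   T   T   T   F   T   T   T   T   T   T   T   F

11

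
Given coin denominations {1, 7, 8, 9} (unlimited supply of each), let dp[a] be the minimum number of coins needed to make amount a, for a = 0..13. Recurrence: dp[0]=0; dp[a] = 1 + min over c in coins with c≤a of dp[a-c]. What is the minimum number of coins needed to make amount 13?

5

 a  0  1  2  3  4  5  6  7  8  9 10 11 12 13
dp  0  1  2  3  4  5  6  1  1  1  2  3  4  5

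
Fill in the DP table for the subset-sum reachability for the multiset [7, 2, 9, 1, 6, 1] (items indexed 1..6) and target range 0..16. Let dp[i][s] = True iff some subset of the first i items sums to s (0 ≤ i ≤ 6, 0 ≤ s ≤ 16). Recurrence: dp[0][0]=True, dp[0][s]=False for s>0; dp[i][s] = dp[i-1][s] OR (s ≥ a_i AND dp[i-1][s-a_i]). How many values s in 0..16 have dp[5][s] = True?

15

i\s   0   1   2   3   4   5   6   7   8   9  10  11  12  13  14  15  16
  0   T   F   F   F   F   F   F   F   F   F   F   F   F   F   F   F   F
  1   T   F   F   F   F   F   F   T   F   F   F   F   F   F   F   F   F
  2   T   F   T   F   F   F   F   T   F   T   F   F   F   F   F   F   F
  3   T   F   T   F   F   F   F   T   F   T   F   T   F   F   F   F   T
  4   T   T   T   T   F   F   F   T   T   T   T   T   T   F   F   F   T
  5   T   T   T   T   F   F   T   T   T   T   T   T   T   T   T   T   T
  6   T   T   T   T   T   F   T   T   T   T   T   T   T   T   T   T   T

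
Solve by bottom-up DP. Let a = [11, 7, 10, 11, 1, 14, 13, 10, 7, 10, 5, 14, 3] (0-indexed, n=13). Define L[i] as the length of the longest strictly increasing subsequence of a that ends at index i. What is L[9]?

   i    0    1    2    3    4    5    6    7    8    9   10   11   12
a[i]   11    7   10   11    1   14   13   10    7   10    5   14    3
L[i]    1    1    2    3    1    4    4    2    2    3    2    5    2

3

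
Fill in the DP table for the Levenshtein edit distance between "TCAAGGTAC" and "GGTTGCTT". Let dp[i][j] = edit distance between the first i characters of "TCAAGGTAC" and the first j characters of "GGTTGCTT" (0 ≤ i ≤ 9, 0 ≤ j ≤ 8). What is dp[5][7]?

6

   ''  G  G  T  T  G  C  T  T
''  0  1  2  3  4  5  6  7  8
 T  1  1  2  2  3  4  5  6  7
 C  2  2  2  3  3  4  4  5  6
 A  3  3  3  3  4  4  5  5  6
 A  4  4  4  4  4  5  5  6  6
 G  5  4  4  5  5  4  5  6  7
 G  6  5  4  5  6  5  5  6  7
 T  7  6  5  4  5  6  6  5  6
 A  8  7  6  5  5  6  7  6  6
 C  9  8  7  6  6  6  6  7  7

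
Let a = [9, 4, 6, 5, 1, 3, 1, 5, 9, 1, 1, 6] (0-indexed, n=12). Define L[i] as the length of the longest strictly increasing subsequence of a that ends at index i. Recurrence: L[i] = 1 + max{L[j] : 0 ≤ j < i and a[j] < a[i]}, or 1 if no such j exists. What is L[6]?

1

   i    0    1    2    3    4    5    6    7    8    9   10   11
a[i]    9    4    6    5    1    3    1    5    9    1    1    6
L[i]    1    1    2    2    1    2    1    3    4    1    1    4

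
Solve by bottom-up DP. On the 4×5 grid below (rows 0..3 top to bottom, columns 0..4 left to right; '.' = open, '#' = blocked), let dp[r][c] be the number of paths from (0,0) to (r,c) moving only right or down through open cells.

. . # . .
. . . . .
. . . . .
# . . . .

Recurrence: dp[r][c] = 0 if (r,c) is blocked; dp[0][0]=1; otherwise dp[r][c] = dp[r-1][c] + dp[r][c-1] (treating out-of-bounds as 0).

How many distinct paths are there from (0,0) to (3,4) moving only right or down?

r\c   0   1   2   3   4
  0   1   1   0   0   0
  1   1   2   2   2   2
  2   1   3   5   7   9
  3   0   3   8  15  24

24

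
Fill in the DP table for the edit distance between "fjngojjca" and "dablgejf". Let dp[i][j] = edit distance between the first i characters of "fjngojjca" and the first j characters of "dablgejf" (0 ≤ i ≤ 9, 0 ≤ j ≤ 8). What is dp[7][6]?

7

   ''  d  a  b  l  g  e  j  f
''  0  1  2  3  4  5  6  7  8
 f  1  1  2  3  4  5  6  7  7
 j  2  2  2  3  4  5  6  6  7
 n  3  3  3  3  4  5  6  7  7
 g  4  4  4  4  4  4  5  6  7
 o  5  5  5  5  5  5  5  6  7
 j  6  6  6  6  6  6  6  5  6
 j  7  7  7  7  7  7  7  6  6
 c  8  8  8  8  8  8  8  7  7
 a  9  9  8  9  9  9  9  8  8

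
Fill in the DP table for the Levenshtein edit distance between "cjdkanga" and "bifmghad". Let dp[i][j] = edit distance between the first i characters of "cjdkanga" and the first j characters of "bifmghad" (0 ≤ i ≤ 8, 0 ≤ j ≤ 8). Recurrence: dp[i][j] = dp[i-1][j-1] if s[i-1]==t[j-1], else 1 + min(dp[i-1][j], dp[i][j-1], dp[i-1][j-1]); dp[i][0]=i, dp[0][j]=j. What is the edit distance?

   ''  b  i  f  m  g  h  a  d
''  0  1  2  3  4  5  6  7  8
 c  1  1  2  3  4  5  6  7  8
 j  2  2  2  3  4  5  6  7  8
 d  3  3  3  3  4  5  6  7  7
 k  4  4  4  4  4  5  6  7  8
 a  5  5  5  5  5  5  6  6  7
 n  6  6  6  6  6  6  6  7  7
 g  7  7  7  7  7  6  7  7  8
 a  8  8  8  8  8  7  7  7  8

8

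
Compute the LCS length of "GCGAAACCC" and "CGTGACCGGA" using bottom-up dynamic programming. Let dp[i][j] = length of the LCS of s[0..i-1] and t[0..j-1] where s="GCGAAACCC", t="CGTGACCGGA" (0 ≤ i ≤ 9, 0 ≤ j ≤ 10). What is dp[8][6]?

   ''  C  G  T  G  A  C  C  G  G  A
''  0  0  0  0  0  0  0  0  0  0  0
 G  0  0  1  1  1  1  1  1  1  1  1
 C  0  1  1  1  1  1  2  2  2  2  2
 G  0  1  2  2  2  2  2  2  3  3  3
 A  0  1  2  2  2  3  3  3  3  3  4
 A  0  1  2  2  2  3  3  3  3  3  4
 A  0  1  2  2  2  3  3  3  3  3  4
 C  0  1  2  2  2  3  4  4  4  4  4
 C  0  1  2  2  2  3  4  5  5  5  5
 C  0  1  2  2  2  3  4  5  5  5  5

4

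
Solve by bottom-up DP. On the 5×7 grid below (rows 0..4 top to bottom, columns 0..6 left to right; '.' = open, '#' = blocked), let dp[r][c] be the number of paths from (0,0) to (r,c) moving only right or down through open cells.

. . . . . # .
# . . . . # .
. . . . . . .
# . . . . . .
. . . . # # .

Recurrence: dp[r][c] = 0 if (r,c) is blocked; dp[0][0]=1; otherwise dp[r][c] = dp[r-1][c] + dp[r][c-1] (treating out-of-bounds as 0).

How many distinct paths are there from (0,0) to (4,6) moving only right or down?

r\c   0   1   2   3   4   5   6
  0   1   1   1   1   1   0   0
  1   0   1   2   3   4   0   0
  2   0   1   3   6  10  10  10
  3   0   1   4  10  20  30  40
  4   0   1   5  15   0   0  40

40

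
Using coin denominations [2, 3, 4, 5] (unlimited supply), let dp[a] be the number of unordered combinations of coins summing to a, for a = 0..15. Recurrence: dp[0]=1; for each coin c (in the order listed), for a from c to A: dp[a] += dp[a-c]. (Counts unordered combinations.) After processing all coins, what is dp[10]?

after  coin     0     1     2     3     4     5     6     7     8     9    10    11    12    13    14    15
          2     1     0     1     0     1     0     1     0     1     0     1     0     1     0     1     0
          3     1     0     1     1     1     1     2     1     2     2     2     2     3     2     3     3
          4     1     0     1     1     2     1     3     2     4     3     5     4     7     5     8     7
          5     1     0     1     1     2     2     3     3     5     5     7     7    10    10    13    14

7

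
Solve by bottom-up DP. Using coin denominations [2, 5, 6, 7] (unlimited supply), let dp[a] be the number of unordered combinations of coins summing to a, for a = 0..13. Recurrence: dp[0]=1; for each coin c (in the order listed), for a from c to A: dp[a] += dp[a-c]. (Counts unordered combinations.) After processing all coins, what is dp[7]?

2

after  coin     0     1     2     3     4     5     6     7     8     9    10    11    12    13
          2     1     0     1     0     1     0     1     0     1     0     1     0     1     0
          5     1     0     1     0     1     1     1     1     1     1     2     1     2     1
          6     1     0     1     0     1     1     2     1     2     1     3     2     4     2
          7     1     0     1     0     1     1     2     2     2     2     3     3     5     4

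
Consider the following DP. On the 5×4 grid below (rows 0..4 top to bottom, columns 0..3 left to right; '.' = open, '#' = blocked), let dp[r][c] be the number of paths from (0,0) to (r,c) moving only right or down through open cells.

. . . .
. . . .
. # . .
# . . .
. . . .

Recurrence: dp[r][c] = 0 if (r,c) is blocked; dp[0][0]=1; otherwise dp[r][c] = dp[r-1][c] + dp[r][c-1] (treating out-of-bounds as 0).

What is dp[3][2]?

3

r\c   0   1   2   3
  0   1   1   1   1
  1   1   2   3   4
  2   1   0   3   7
  3   0   0   3  10
  4   0   0   3  13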